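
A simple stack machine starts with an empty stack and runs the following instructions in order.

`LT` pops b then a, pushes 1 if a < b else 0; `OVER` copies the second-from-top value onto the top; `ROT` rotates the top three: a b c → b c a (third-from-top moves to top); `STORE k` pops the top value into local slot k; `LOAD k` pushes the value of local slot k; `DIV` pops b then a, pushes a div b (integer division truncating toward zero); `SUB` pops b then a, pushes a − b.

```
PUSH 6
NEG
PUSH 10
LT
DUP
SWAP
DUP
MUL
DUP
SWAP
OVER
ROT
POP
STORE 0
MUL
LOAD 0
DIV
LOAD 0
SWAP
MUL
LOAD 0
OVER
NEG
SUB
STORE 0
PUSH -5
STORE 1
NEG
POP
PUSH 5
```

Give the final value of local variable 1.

PUSH 6  : [6]
NEG     : [-6]
PUSH 10 : [-6, 10]
LT      : [1]
DUP     : [1, 1]
SWAP    : [1, 1]
DUP     : [1, 1, 1]
MUL     : [1, 1]
DUP     : [1, 1, 1]
SWAP    : [1, 1, 1]
OVER    : [1, 1, 1, 1]
ROT     : [1, 1, 1, 1]
POP     : [1, 1, 1]
STORE 0 : [1, 1]
MUL     : [1]
LOAD 0  : [1, 1]
DIV     : [1]
LOAD 0  : [1, 1]
SWAP    : [1, 1]
MUL     : [1]
LOAD 0  : [1, 1]
OVER    : [1, 1, 1]
NEG     : [1, 1, -1]
SUB     : [1, 2]
STORE 0 : [1]
PUSH -5 : [1, -5]
STORE 1 : [1]
NEG     : [-1]
POP     : []
PUSH 5  : [5]

-5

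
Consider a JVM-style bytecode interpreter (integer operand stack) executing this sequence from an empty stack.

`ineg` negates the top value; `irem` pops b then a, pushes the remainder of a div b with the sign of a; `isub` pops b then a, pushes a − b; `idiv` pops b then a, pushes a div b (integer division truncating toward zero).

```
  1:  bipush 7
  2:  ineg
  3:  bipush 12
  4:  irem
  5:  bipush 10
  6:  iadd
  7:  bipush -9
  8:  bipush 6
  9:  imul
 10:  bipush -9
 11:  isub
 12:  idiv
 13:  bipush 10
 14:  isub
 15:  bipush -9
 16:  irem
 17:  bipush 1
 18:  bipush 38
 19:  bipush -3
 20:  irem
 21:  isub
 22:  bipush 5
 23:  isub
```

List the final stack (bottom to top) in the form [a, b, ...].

bipush 7  : 7
ineg      : -7
bipush 12 : -7 12
irem      : -7
bipush 10 : -7 10
iadd      : 3
bipush -9 : 3 -9
bipush 6  : 3 -9 6
imul      : 3 -54
bipush -9 : 3 -54 -9
isub      : 3 -45
idiv      : 0
bipush 10 : 0 10
isub      : -10
bipush -9 : -10 -9
irem      : -1
bipush 1  : -1 1
bipush 38 : -1 1 38
bipush -3 : -1 1 38 -3
irem      : -1 1 2
isub      : -1 -1
bipush 5  : -1 -1 5
isub      : -1 -6

[-1, -6]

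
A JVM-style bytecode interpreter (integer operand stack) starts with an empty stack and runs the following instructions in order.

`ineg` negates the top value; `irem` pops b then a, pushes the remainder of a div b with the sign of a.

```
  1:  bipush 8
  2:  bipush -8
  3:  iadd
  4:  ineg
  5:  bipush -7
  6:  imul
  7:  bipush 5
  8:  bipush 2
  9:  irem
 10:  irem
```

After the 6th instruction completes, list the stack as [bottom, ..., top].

[0]

bipush 8  → 8
bipush -8 → 8 -8
iadd      → 0
ineg      → 0
bipush -7 → 0 -7
imul      → 0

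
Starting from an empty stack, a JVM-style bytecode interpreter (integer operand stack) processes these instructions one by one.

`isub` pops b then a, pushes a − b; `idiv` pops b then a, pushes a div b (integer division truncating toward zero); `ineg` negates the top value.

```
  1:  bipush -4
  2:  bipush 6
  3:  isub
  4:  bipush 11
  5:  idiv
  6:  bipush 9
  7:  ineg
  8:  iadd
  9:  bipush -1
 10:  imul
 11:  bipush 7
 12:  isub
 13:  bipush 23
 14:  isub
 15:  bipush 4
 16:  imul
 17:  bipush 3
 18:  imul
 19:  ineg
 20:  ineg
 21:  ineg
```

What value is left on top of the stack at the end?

252

bipush -4  [-4]
bipush 6   [-4, 6]
isub       [-10]
bipush 11  [-10, 11]
idiv       [0]
bipush 9   [0, 9]
ineg       [0, -9]
iadd       [-9]
bipush -1  [-9, -1]
imul       [9]
bipush 7   [9, 7]
isub       [2]
bipush 23  [2, 23]
isub       [-21]
bipush 4   [-21, 4]
imul       [-84]
bipush 3   [-84, 3]
imul       [-252]
ineg       [252]
ineg       [-252]
ineg       [252]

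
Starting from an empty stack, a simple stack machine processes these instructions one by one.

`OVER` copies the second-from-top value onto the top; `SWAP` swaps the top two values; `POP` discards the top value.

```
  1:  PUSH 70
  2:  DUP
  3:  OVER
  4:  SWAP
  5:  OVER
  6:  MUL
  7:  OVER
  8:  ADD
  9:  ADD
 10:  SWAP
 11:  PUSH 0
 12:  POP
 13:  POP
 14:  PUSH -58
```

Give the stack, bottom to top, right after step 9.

PUSH 70 : [70]
DUP     : [70, 70]
OVER    : [70, 70, 70]
SWAP    : [70, 70, 70]
OVER    : [70, 70, 70, 70]
MUL     : [70, 70, 4900]
OVER    : [70, 70, 4900, 70]
ADD     : [70, 70, 4970]
ADD     : [70, 5040]

[70, 5040]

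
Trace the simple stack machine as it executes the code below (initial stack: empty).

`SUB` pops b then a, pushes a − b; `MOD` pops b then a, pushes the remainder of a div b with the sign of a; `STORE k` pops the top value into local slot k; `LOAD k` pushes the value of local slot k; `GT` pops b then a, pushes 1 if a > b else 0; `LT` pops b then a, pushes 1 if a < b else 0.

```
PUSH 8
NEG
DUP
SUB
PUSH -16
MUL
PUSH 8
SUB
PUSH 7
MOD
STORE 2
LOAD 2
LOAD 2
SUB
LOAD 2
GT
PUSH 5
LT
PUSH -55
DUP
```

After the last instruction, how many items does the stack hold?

3

PUSH 8   -> [8]
NEG      -> [-8]
DUP      -> [-8, -8]
SUB      -> [0]
PUSH -16 -> [0, -16]
MUL      -> [0]
PUSH 8   -> [0, 8]
SUB      -> [-8]
PUSH 7   -> [-8, 7]
MOD      -> [-1]
STORE 2  -> []
LOAD 2   -> [-1]
LOAD 2   -> [-1, -1]
SUB      -> [0]
LOAD 2   -> [0, -1]
GT       -> [1]
PUSH 5   -> [1, 5]
LT       -> [1]
PUSH -55 -> [1, -55]
DUP      -> [1, -55, -55]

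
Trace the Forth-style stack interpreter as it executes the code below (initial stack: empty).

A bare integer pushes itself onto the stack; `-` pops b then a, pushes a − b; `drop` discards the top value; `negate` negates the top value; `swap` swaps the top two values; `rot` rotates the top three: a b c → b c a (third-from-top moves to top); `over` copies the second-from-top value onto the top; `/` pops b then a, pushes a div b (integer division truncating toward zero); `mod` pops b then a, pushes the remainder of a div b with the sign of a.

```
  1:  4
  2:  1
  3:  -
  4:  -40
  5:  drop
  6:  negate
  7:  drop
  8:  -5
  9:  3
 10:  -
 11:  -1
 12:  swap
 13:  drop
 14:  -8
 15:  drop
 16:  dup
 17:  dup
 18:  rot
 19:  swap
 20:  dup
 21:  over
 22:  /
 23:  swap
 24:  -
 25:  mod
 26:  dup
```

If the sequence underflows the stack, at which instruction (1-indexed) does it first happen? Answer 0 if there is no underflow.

4      : [4]
1      : [4, 1]
-      : [3]
-40    : [3, -40]
drop   : [3]
negate : [-3]
drop   : []
-5     : [-5]
3      : [-5, 3]
-      : [-8]
-1     : [-8, -1]
swap   : [-1, -8]
drop   : [-1]
-8     : [-1, -8]
drop   : [-1]
dup    : [-1, -1]
dup    : [-1, -1, -1]
rot    : [-1, -1, -1]
swap   : [-1, -1, -1]
dup    : [-1, -1, -1, -1]
over   : [-1, -1, -1, -1, -1]
/      : [-1, -1, -1, 1]
swap   : [-1, -1, 1, -1]
-      : [-1, -1, 2]
mod    : [-1, -1]
dup    : [-1, -1, -1]

0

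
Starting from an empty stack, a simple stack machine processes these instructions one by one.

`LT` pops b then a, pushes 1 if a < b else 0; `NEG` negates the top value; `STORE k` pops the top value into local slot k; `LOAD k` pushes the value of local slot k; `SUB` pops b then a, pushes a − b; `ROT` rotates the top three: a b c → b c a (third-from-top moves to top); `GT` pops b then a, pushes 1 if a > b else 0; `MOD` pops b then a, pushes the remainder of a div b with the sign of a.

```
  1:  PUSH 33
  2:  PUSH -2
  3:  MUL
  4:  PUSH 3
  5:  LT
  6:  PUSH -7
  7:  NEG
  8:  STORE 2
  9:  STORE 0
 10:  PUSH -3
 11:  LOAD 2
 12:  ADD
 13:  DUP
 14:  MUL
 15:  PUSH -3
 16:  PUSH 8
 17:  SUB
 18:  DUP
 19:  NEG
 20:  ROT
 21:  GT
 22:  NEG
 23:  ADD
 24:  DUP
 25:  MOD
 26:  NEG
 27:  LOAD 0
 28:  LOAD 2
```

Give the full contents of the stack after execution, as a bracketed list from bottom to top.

[0, 1, 7]

PUSH 33  [33]
PUSH -2  [33, -2]
MUL      [-66]
PUSH 3   [-66, 3]
LT       [1]
PUSH -7  [1, -7]
NEG      [1, 7]
STORE 2  [1]
STORE 0  []
PUSH -3  [-3]
LOAD 2   [-3, 7]
ADD      [4]
DUP      [4, 4]
MUL      [16]
PUSH -3  [16, -3]
PUSH 8   [16, -3, 8]
SUB      [16, -11]
DUP      [16, -11, -11]
NEG      [16, -11, 11]
ROT      [-11, 11, 16]
GT       [-11, 0]
NEG      [-11, 0]
ADD      [-11]
DUP      [-11, -11]
MOD      [0]
NEG      [0]
LOAD 0   [0, 1]
LOAD 2   [0, 1, 7]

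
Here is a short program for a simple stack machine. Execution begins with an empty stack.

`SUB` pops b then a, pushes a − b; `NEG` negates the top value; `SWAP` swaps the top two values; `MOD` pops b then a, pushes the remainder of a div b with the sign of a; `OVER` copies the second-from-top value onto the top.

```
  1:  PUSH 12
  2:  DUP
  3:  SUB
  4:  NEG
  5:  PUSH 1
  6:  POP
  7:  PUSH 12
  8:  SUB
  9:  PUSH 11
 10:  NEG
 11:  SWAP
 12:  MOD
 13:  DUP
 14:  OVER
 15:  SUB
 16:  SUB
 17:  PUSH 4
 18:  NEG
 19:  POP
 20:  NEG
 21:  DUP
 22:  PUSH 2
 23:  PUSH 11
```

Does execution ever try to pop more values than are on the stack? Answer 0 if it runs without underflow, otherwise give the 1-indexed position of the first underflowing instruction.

PUSH 12 -> 12
DUP     -> 12 12
SUB     -> 0
NEG     -> 0
PUSH 1  -> 0 1
POP     -> 0
PUSH 12 -> 0 12
SUB     -> -12
PUSH 11 -> -12 11
NEG     -> -12 -11
SWAP    -> -11 -12
MOD     -> -11
DUP     -> -11 -11
OVER    -> -11 -11 -11
SUB     -> -11 0
SUB     -> -11
PUSH 4  -> -11 4
NEG     -> -11 -4
POP     -> -11
NEG     -> 11
DUP     -> 11 11
PUSH 2  -> 11 11 2
PUSH 11 -> 11 11 2 11

0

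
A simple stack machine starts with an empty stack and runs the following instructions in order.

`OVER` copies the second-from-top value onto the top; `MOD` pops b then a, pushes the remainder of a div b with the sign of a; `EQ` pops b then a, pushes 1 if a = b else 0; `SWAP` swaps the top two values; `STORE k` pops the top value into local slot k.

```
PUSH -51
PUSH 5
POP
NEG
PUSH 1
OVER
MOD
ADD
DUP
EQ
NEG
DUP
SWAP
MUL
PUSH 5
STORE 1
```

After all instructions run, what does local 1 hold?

5

PUSH -51 -> [-51]
PUSH 5   -> [-51, 5]
POP      -> [-51]
NEG      -> [51]
PUSH 1   -> [51, 1]
OVER     -> [51, 1, 51]
MOD      -> [51, 1]
ADD      -> [52]
DUP      -> [52, 52]
EQ       -> [1]
NEG      -> [-1]
DUP      -> [-1, -1]
SWAP     -> [-1, -1]
MUL      -> [1]
PUSH 5   -> [1, 5]
STORE 1  -> [1]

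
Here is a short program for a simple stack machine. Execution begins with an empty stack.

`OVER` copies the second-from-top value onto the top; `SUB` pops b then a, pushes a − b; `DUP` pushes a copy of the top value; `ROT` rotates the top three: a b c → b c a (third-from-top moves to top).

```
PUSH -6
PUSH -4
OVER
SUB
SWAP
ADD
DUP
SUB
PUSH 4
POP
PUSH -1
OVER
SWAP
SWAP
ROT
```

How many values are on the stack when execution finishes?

3

PUSH -6  -6
PUSH -4  -6 -4
OVER     -6 -4 -6
SUB      -6 2
SWAP     2 -6
ADD      -4
DUP      -4 -4
SUB      0
PUSH 4   0 4
POP      0
PUSH -1  0 -1
OVER     0 -1 0
SWAP     0 0 -1
SWAP     0 -1 0
ROT      -1 0 0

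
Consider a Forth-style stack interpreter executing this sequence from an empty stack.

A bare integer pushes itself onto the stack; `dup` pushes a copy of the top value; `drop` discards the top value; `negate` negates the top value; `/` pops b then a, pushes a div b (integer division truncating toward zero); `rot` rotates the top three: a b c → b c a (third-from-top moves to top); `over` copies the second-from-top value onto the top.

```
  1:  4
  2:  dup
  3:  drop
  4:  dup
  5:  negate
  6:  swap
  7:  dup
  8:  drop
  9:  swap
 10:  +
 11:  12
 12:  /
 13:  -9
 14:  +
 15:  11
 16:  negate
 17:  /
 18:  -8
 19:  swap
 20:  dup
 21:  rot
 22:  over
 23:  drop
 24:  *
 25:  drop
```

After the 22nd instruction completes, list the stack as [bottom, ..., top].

[0, 0, -8, 0]

4      -> [4]
dup    -> [4, 4]
drop   -> [4]
dup    -> [4, 4]
negate -> [4, -4]
swap   -> [-4, 4]
dup    -> [-4, 4, 4]
drop   -> [-4, 4]
swap   -> [4, -4]
+      -> [0]
12     -> [0, 12]
/      -> [0]
-9     -> [0, -9]
+      -> [-9]
11     -> [-9, 11]
negate -> [-9, -11]
/      -> [0]
-8     -> [0, -8]
swap   -> [-8, 0]
dup    -> [-8, 0, 0]
rot    -> [0, 0, -8]
over   -> [0, 0, -8, 0]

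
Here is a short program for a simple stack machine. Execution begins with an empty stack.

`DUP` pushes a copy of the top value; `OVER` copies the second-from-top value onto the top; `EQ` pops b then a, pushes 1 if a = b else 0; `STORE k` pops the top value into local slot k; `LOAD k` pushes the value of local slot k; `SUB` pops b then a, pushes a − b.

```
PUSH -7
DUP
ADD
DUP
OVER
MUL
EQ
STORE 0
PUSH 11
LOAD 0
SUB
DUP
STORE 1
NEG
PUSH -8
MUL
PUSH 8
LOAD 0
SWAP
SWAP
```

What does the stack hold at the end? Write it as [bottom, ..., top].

[88, 8, 0]

PUSH -7 → [-7]
DUP     → [-7, -7]
ADD     → [-14]
DUP     → [-14, -14]
OVER    → [-14, -14, -14]
MUL     → [-14, 196]
EQ      → [0]
STORE 0 → []
PUSH 11 → [11]
LOAD 0  → [11, 0]
SUB     → [11]
DUP     → [11, 11]
STORE 1 → [11]
NEG     → [-11]
PUSH -8 → [-11, -8]
MUL     → [88]
PUSH 8  → [88, 8]
LOAD 0  → [88, 8, 0]
SWAP    → [88, 0, 8]
SWAP    → [88, 8, 0]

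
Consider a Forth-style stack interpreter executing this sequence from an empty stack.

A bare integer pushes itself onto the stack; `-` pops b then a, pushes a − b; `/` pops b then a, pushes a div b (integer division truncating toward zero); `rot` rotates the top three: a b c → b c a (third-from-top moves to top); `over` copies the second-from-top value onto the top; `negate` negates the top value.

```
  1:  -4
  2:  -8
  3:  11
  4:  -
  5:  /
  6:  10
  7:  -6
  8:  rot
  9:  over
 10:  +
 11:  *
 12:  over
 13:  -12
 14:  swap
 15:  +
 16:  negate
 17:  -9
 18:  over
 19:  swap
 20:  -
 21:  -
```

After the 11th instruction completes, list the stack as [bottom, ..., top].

[10, 36]

-4    -4
-8    -4 -8
11    -4 -8 11
-     -4 -19
/     0
10    0 10
-6    0 10 -6
rot   10 -6 0
over  10 -6 0 -6
+     10 -6 -6
*     10 36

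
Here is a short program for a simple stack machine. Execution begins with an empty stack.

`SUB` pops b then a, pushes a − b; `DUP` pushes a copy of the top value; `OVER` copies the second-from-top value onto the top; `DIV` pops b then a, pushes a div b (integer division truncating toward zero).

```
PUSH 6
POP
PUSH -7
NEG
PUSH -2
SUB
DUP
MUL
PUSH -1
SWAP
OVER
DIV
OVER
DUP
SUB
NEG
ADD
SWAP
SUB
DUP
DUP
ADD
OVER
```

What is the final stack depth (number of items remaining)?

3

PUSH 6  : 6
POP     : (empty)
PUSH -7 : -7
NEG     : 7
PUSH -2 : 7 -2
SUB     : 9
DUP     : 9 9
MUL     : 81
PUSH -1 : 81 -1
SWAP    : -1 81
OVER    : -1 81 -1
DIV     : -1 -81
OVER    : -1 -81 -1
DUP     : -1 -81 -1 -1
SUB     : -1 -81 0
NEG     : -1 -81 0
ADD     : -1 -81
SWAP    : -81 -1
SUB     : -80
DUP     : -80 -80
DUP     : -80 -80 -80
ADD     : -80 -160
OVER    : -80 -160 -80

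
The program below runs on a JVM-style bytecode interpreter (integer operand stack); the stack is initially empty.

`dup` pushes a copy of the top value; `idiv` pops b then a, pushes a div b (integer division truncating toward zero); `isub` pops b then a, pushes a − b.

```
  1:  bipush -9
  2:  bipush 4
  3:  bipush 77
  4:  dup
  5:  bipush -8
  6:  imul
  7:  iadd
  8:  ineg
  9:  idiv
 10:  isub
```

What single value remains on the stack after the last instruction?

-9

bipush -9  -9
bipush 4   -9 4
bipush 77  -9 4 77
dup        -9 4 77 77
bipush -8  -9 4 77 77 -8
imul       -9 4 77 -616
iadd       -9 4 -539
ineg       -9 4 539
idiv       -9 0
isub       -9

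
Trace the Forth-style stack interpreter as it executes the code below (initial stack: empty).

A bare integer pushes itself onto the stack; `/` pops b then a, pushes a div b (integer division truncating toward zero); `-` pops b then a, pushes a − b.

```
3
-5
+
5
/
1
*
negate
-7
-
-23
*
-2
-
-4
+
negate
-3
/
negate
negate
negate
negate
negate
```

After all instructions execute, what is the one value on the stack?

54

3      : [3]
-5     : [3, -5]
+      : [-2]
5      : [-2, 5]
/      : [0]
1      : [0, 1]
*      : [0]
negate : [0]
-7     : [0, -7]
-      : [7]
-23    : [7, -23]
*      : [-161]
-2     : [-161, -2]
-      : [-159]
-4     : [-159, -4]
+      : [-163]
negate : [163]
-3     : [163, -3]
/      : [-54]
negate : [54]
negate : [-54]
negate : [54]
negate : [-54]
negate : [54]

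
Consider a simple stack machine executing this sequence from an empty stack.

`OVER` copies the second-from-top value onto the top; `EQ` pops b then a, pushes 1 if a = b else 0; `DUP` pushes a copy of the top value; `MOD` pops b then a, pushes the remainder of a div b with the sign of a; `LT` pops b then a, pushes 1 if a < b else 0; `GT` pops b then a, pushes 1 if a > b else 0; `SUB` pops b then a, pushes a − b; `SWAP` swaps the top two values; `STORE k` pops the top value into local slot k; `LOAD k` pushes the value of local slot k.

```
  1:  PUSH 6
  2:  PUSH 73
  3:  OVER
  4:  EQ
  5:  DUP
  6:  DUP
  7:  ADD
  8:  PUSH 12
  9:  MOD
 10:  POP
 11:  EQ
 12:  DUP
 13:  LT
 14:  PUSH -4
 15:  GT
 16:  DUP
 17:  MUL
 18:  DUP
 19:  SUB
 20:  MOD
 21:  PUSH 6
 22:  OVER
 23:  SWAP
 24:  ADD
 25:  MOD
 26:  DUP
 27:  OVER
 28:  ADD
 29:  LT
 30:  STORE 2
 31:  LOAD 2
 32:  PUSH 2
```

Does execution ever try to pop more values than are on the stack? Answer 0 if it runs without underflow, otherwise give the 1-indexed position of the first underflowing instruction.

20

PUSH 6   [6]
PUSH 73  [6, 73]
OVER     [6, 73, 6]
EQ       [6, 0]
DUP      [6, 0, 0]
DUP      [6, 0, 0, 0]
ADD      [6, 0, 0]
PUSH 12  [6, 0, 0, 12]
MOD      [6, 0, 0]
POP      [6, 0]
EQ       [0]
DUP      [0, 0]
LT       [0]
PUSH -4  [0, -4]
GT       [1]
DUP      [1, 1]
MUL      [1]
DUP      [1, 1]
SUB      [0]
MOD  — needs 2 operands, stack has 1 → underflow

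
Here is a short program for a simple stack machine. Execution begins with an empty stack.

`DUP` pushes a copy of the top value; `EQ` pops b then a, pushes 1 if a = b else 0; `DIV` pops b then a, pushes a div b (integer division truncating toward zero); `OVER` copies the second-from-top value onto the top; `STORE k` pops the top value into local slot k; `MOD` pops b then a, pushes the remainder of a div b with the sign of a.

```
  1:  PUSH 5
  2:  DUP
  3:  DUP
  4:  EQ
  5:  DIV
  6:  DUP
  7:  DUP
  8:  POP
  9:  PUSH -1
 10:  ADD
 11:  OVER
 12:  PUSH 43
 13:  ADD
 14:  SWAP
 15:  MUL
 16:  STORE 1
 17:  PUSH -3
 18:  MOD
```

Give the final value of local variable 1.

192

PUSH 5   5
DUP      5 5
DUP      5 5 5
EQ       5 1
DIV      5
DUP      5 5
DUP      5 5 5
POP      5 5
PUSH -1  5 5 -1
ADD      5 4
OVER     5 4 5
PUSH 43  5 4 5 43
ADD      5 4 48
SWAP     5 48 4
MUL      5 192
STORE 1  5
PUSH -3  5 -3
MOD      2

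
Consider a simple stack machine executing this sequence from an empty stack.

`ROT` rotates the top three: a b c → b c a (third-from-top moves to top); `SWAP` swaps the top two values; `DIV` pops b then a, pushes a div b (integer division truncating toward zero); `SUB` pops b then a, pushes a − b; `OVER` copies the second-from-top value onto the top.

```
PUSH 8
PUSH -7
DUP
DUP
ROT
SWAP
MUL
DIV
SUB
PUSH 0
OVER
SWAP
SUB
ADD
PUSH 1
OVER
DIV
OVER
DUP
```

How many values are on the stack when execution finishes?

PUSH 8  -> [8]
PUSH -7 -> [8, -7]
DUP     -> [8, -7, -7]
DUP     -> [8, -7, -7, -7]
ROT     -> [8, -7, -7, -7]
SWAP    -> [8, -7, -7, -7]
MUL     -> [8, -7, 49]
DIV     -> [8, 0]
SUB     -> [8]
PUSH 0  -> [8, 0]
OVER    -> [8, 0, 8]
SWAP    -> [8, 8, 0]
SUB     -> [8, 8]
ADD     -> [16]
PUSH 1  -> [16, 1]
OVER    -> [16, 1, 16]
DIV     -> [16, 0]
OVER    -> [16, 0, 16]
DUP     -> [16, 0, 16, 16]

4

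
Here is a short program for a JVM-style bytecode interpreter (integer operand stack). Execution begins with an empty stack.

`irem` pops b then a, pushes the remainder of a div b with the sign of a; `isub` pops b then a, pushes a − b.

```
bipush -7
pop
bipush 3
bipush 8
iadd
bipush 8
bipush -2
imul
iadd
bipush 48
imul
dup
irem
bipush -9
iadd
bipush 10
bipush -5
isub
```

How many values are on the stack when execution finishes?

2

bipush -7 -> -7
pop       -> (empty)
bipush 3  -> 3
bipush 8  -> 3 8
iadd      -> 11
bipush 8  -> 11 8
bipush -2 -> 11 8 -2
imul      -> 11 -16
iadd      -> -5
bipush 48 -> -5 48
imul      -> -240
dup       -> -240 -240
irem      -> 0
bipush -9 -> 0 -9
iadd      -> -9
bipush 10 -> -9 10
bipush -5 -> -9 10 -5
isub      -> -9 15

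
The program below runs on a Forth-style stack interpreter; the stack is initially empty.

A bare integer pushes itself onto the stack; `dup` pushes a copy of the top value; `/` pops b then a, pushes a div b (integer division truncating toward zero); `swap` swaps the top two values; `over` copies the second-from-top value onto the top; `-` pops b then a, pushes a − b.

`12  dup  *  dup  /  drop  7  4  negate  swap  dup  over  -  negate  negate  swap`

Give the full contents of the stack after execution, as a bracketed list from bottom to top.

12     : [12]
dup    : [12, 12]
*      : [144]
dup    : [144, 144]
/      : [1]
drop   : []
7      : [7]
4      : [7, 4]
negate : [7, -4]
swap   : [-4, 7]
dup    : [-4, 7, 7]
over   : [-4, 7, 7, 7]
-      : [-4, 7, 0]
negate : [-4, 7, 0]
negate : [-4, 7, 0]
swap   : [-4, 0, 7]

[-4, 0, 7]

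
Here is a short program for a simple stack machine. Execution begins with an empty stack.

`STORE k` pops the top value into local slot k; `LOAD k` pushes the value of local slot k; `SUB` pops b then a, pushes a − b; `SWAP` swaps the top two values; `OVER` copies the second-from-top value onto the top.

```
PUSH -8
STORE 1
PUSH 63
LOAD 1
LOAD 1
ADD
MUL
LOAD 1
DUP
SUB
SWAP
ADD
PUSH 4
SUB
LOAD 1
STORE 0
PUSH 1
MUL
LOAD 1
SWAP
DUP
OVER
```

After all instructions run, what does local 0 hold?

PUSH -8 -> [-8]
STORE 1 -> []
PUSH 63 -> [63]
LOAD 1  -> [63, -8]
LOAD 1  -> [63, -8, -8]
ADD     -> [63, -16]
MUL     -> [-1008]
LOAD 1  -> [-1008, -8]
DUP     -> [-1008, -8, -8]
SUB     -> [-1008, 0]
SWAP    -> [0, -1008]
ADD     -> [-1008]
PUSH 4  -> [-1008, 4]
SUB     -> [-1012]
LOAD 1  -> [-1012, -8]
STORE 0 -> [-1012]
PUSH 1  -> [-1012, 1]
MUL     -> [-1012]
LOAD 1  -> [-1012, -8]
SWAP    -> [-8, -1012]
DUP     -> [-8, -1012, -1012]
OVER    -> [-8, -1012, -1012, -1012]

-8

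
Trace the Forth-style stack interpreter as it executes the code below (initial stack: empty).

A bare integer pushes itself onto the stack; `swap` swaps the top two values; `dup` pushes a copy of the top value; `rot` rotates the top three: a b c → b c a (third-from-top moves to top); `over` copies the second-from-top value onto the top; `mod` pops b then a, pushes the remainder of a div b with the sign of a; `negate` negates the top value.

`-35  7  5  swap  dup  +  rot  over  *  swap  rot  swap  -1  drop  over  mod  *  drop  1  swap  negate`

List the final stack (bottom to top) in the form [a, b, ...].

-35    -> -35
7      -> -35 7
5      -> -35 7 5
swap   -> -35 5 7
dup    -> -35 5 7 7
+      -> -35 5 14
rot    -> 5 14 -35
over   -> 5 14 -35 14
*      -> 5 14 -490
swap   -> 5 -490 14
rot    -> -490 14 5
swap   -> -490 5 14
-1     -> -490 5 14 -1
drop   -> -490 5 14
over   -> -490 5 14 5
mod    -> -490 5 4
*      -> -490 20
drop   -> -490
1      -> -490 1
swap   -> 1 -490
negate -> 1 490

[1, 490]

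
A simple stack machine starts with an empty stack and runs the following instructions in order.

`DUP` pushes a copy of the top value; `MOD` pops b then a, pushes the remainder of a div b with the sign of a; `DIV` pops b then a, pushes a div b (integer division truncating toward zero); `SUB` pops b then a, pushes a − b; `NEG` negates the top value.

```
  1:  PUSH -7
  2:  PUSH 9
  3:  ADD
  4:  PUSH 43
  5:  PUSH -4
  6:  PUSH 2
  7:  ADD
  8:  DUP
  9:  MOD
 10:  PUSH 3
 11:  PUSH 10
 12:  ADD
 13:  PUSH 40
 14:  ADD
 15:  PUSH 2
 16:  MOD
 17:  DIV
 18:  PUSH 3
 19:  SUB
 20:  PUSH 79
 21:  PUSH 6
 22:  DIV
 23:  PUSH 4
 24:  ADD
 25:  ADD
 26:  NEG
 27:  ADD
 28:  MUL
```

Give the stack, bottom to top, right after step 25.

[2, 43, 14]

PUSH -7 : [-7]
PUSH 9  : [-7, 9]
ADD     : [2]
PUSH 43 : [2, 43]
PUSH -4 : [2, 43, -4]
PUSH 2  : [2, 43, -4, 2]
ADD     : [2, 43, -2]
DUP     : [2, 43, -2, -2]
MOD     : [2, 43, 0]
PUSH 3  : [2, 43, 0, 3]
PUSH 10 : [2, 43, 0, 3, 10]
ADD     : [2, 43, 0, 13]
PUSH 40 : [2, 43, 0, 13, 40]
ADD     : [2, 43, 0, 53]
PUSH 2  : [2, 43, 0, 53, 2]
MOD     : [2, 43, 0, 1]
DIV     : [2, 43, 0]
PUSH 3  : [2, 43, 0, 3]
SUB     : [2, 43, -3]
PUSH 79 : [2, 43, -3, 79]
PUSH 6  : [2, 43, -3, 79, 6]
DIV     : [2, 43, -3, 13]
PUSH 4  : [2, 43, -3, 13, 4]
ADD     : [2, 43, -3, 17]
ADD     : [2, 43, 14]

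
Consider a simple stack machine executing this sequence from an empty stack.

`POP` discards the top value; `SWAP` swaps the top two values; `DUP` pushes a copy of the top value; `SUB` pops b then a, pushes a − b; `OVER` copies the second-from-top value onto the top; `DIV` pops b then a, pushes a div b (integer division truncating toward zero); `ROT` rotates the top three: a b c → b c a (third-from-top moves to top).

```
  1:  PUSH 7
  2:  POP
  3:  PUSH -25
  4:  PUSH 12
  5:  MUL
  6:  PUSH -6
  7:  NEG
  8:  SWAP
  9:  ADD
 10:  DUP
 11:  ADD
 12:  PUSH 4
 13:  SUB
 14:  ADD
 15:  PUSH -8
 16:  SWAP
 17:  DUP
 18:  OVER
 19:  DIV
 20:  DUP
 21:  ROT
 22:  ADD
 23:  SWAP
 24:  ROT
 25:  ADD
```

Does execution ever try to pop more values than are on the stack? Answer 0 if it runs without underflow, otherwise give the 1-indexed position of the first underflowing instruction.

14

PUSH 7   -> [7]
POP      -> []
PUSH -25 -> [-25]
PUSH 12  -> [-25, 12]
MUL      -> [-300]
PUSH -6  -> [-300, -6]
NEG      -> [-300, 6]
SWAP     -> [6, -300]
ADD      -> [-294]
DUP      -> [-294, -294]
ADD      -> [-588]
PUSH 4   -> [-588, 4]
SUB      -> [-592]
ADD  — needs 2 operands, stack has 1 → underflow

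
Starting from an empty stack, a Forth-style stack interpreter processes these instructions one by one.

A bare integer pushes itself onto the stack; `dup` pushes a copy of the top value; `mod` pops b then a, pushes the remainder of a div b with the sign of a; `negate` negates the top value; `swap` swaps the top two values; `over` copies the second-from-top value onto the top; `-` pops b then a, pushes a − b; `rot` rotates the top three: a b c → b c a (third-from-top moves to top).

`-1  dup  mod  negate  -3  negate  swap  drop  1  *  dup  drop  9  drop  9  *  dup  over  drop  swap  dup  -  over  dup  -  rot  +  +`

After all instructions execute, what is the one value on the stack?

-1      -1
dup     -1 -1
mod     0
negate  0
-3      0 -3
negate  0 3
swap    3 0
drop    3
1       3 1
*       3
dup     3 3
drop    3
9       3 9
drop    3
9       3 9
*       27
dup     27 27
over    27 27 27
drop    27 27
swap    27 27
dup     27 27 27
-       27 0
over    27 0 27
dup     27 0 27 27
-       27 0 0
rot     0 0 27
+       0 27
+       27

27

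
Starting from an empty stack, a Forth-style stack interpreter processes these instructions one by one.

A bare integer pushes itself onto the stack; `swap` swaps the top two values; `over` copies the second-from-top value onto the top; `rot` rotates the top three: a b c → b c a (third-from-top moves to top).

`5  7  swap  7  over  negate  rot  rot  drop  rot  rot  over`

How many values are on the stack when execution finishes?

5      : 5
7      : 5 7
swap   : 7 5
7      : 7 5 7
over   : 7 5 7 5
negate : 7 5 7 -5
rot    : 7 7 -5 5
rot    : 7 -5 5 7
drop   : 7 -5 5
rot    : -5 5 7
rot    : 5 7 -5
over   : 5 7 -5 7

4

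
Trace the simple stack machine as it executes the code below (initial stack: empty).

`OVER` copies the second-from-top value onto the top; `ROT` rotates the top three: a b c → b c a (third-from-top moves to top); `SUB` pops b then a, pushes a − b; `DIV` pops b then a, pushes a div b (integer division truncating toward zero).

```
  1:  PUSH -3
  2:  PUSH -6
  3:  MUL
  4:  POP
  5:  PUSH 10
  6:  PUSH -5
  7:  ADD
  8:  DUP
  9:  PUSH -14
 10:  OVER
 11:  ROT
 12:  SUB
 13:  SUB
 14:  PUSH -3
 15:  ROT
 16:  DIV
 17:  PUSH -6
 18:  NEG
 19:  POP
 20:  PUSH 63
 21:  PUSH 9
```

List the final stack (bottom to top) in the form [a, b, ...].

PUSH -3   [-3]
PUSH -6   [-3, -6]
MUL       [18]
POP       []
PUSH 10   [10]
PUSH -5   [10, -5]
ADD       [5]
DUP       [5, 5]
PUSH -14  [5, 5, -14]
OVER      [5, 5, -14, 5]
ROT       [5, -14, 5, 5]
SUB       [5, -14, 0]
SUB       [5, -14]
PUSH -3   [5, -14, -3]
ROT       [-14, -3, 5]
DIV       [-14, 0]
PUSH -6   [-14, 0, -6]
NEG       [-14, 0, 6]
POP       [-14, 0]
PUSH 63   [-14, 0, 63]
PUSH 9    [-14, 0, 63, 9]

[-14, 0, 63, 9]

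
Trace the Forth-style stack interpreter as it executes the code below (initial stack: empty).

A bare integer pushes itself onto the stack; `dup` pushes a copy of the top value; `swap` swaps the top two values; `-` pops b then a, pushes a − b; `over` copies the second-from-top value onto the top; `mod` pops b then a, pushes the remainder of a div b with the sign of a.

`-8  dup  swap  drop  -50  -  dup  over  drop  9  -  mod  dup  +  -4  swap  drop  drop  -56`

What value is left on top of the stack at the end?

-56

-8   → -8
dup  → -8 -8
swap → -8 -8
drop → -8
-50  → -8 -50
-    → 42
dup  → 42 42
over → 42 42 42
drop → 42 42
9    → 42 42 9
-    → 42 33
mod  → 9
dup  → 9 9
+    → 18
-4   → 18 -4
swap → -4 18
drop → -4
drop → (empty)
-56  → -56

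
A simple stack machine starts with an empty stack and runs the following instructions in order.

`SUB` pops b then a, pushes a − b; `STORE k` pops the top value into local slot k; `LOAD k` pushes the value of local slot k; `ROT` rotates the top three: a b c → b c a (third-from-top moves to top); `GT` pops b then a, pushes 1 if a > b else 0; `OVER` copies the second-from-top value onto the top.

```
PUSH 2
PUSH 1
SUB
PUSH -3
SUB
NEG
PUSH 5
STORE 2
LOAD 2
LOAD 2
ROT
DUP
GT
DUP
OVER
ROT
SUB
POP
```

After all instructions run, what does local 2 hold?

PUSH 2  → [2]
PUSH 1  → [2, 1]
SUB     → [1]
PUSH -3 → [1, -3]
SUB     → [4]
NEG     → [-4]
PUSH 5  → [-4, 5]
STORE 2 → [-4]
LOAD 2  → [-4, 5]
LOAD 2  → [-4, 5, 5]
ROT     → [5, 5, -4]
DUP     → [5, 5, -4, -4]
GT      → [5, 5, 0]
DUP     → [5, 5, 0, 0]
OVER    → [5, 5, 0, 0, 0]
ROT     → [5, 5, 0, 0, 0]
SUB     → [5, 5, 0, 0]
POP     → [5, 5, 0]

5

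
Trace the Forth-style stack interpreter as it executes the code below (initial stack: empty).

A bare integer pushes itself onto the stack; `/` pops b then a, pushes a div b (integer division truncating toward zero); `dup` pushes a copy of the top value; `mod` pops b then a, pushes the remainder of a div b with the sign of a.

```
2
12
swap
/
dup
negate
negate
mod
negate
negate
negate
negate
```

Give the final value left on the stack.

0

2       [2]
12      [2, 12]
swap    [12, 2]
/       [6]
dup     [6, 6]
negate  [6, -6]
negate  [6, 6]
mod     [0]
negate  [0]
negate  [0]
negate  [0]
negate  [0]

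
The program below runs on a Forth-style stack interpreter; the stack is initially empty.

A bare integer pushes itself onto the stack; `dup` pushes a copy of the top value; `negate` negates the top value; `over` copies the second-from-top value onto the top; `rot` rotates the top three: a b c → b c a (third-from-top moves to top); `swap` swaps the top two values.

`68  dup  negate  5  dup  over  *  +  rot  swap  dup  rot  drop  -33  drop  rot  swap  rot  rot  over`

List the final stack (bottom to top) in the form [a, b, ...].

68     → [68]
dup    → [68, 68]
negate → [68, -68]
5      → [68, -68, 5]
dup    → [68, -68, 5, 5]
over   → [68, -68, 5, 5, 5]
*      → [68, -68, 5, 25]
+      → [68, -68, 30]
rot    → [-68, 30, 68]
swap   → [-68, 68, 30]
dup    → [-68, 68, 30, 30]
rot    → [-68, 30, 30, 68]
drop   → [-68, 30, 30]
-33    → [-68, 30, 30, -33]
drop   → [-68, 30, 30]
rot    → [30, 30, -68]
swap   → [30, -68, 30]
rot    → [-68, 30, 30]
rot    → [30, 30, -68]
over   → [30, 30, -68, 30]

[30, 30, -68, 30]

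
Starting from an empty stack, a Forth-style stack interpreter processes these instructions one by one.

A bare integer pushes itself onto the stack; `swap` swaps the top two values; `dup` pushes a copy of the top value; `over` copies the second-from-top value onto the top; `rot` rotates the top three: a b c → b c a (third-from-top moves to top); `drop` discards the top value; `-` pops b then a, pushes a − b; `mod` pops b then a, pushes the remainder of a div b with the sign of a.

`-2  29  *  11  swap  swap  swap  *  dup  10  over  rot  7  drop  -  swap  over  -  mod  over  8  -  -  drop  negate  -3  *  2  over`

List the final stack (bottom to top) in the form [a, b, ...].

[-1914, 2, -1914]

-2      -2
29      -2 29
*       -58
11      -58 11
swap    11 -58
swap    -58 11
swap    11 -58
*       -638
dup     -638 -638
10      -638 -638 10
over    -638 -638 10 -638
rot     -638 10 -638 -638
7       -638 10 -638 -638 7
drop    -638 10 -638 -638
-       -638 10 0
swap    -638 0 10
over    -638 0 10 0
-       -638 0 10
mod     -638 0
over    -638 0 -638
8       -638 0 -638 8
-       -638 0 -646
-       -638 646
drop    -638
negate  638
-3      638 -3
*       -1914
2       -1914 2
over    -1914 2 -1914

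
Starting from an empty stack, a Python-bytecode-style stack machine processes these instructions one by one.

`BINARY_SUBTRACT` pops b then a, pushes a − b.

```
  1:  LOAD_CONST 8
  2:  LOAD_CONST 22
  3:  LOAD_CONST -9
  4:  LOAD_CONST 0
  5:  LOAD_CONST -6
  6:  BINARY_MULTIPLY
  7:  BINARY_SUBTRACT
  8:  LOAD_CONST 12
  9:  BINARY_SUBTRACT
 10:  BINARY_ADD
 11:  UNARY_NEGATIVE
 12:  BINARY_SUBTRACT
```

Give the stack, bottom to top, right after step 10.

LOAD_CONST 8    → [8]
LOAD_CONST 22   → [8, 22]
LOAD_CONST -9   → [8, 22, -9]
LOAD_CONST 0    → [8, 22, -9, 0]
LOAD_CONST -6   → [8, 22, -9, 0, -6]
BINARY_MULTIPLY → [8, 22, -9, 0]
BINARY_SUBTRACT → [8, 22, -9]
LOAD_CONST 12   → [8, 22, -9, 12]
BINARY_SUBTRACT → [8, 22, -21]
BINARY_ADD      → [8, 1]

[8, 1]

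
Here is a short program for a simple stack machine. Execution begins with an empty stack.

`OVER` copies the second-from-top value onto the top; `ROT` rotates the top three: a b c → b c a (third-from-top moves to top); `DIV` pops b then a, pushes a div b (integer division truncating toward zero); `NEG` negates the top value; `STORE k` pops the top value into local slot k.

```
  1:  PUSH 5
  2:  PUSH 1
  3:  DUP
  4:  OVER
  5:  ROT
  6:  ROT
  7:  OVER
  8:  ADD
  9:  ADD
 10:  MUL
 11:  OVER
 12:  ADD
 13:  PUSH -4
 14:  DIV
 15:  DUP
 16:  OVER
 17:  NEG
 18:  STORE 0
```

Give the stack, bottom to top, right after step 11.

PUSH 5  [5]
PUSH 1  [5, 1]
DUP     [5, 1, 1]
OVER    [5, 1, 1, 1]
ROT     [5, 1, 1, 1]
ROT     [5, 1, 1, 1]
OVER    [5, 1, 1, 1, 1]
ADD     [5, 1, 1, 2]
ADD     [5, 1, 3]
MUL     [5, 3]
OVER    [5, 3, 5]

[5, 3, 5]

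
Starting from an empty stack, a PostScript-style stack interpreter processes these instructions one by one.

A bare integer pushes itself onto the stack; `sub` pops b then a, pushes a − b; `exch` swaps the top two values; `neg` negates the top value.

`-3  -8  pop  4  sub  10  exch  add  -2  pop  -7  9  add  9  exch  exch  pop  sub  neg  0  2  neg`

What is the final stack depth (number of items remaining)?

-3    [-3]
-8    [-3, -8]
pop   [-3]
4     [-3, 4]
sub   [-7]
10    [-7, 10]
exch  [10, -7]
add   [3]
-2    [3, -2]
pop   [3]
-7    [3, -7]
9     [3, -7, 9]
add   [3, 2]
9     [3, 2, 9]
exch  [3, 9, 2]
exch  [3, 2, 9]
pop   [3, 2]
sub   [1]
neg   [-1]
0     [-1, 0]
2     [-1, 0, 2]
neg   [-1, 0, -2]

3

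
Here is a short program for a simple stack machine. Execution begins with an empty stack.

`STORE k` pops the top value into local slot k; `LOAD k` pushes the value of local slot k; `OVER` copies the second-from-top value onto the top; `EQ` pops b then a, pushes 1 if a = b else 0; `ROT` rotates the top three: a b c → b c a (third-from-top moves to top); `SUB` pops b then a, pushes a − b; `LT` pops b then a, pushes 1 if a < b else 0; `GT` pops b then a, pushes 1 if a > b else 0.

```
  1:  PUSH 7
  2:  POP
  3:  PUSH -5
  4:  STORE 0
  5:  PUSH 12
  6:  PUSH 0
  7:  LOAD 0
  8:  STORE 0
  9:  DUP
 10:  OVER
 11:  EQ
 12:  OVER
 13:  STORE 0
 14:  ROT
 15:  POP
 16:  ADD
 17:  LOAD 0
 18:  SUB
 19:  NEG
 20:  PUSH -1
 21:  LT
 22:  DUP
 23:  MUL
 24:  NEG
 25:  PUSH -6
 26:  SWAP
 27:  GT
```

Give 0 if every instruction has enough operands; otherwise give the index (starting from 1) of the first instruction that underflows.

0

PUSH 7  : 7
POP     : (empty)
PUSH -5 : -5
STORE 0 : (empty)
PUSH 12 : 12
PUSH 0  : 12 0
LOAD 0  : 12 0 -5
STORE 0 : 12 0
DUP     : 12 0 0
OVER    : 12 0 0 0
EQ      : 12 0 1
OVER    : 12 0 1 0
STORE 0 : 12 0 1
ROT     : 0 1 12
POP     : 0 1
ADD     : 1
LOAD 0  : 1 0
SUB     : 1
NEG     : -1
PUSH -1 : -1 -1
LT      : 0
DUP     : 0 0
MUL     : 0
NEG     : 0
PUSH -6 : 0 -6
SWAP    : -6 0
GT      : 0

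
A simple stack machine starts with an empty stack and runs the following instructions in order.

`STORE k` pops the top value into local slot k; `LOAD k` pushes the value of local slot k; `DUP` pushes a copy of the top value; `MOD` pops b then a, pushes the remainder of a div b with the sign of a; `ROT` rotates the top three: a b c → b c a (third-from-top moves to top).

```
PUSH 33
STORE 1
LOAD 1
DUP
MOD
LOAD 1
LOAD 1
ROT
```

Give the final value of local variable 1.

PUSH 33 : 33
STORE 1 : (empty)
LOAD 1  : 33
DUP     : 33 33
MOD     : 0
LOAD 1  : 0 33
LOAD 1  : 0 33 33
ROT     : 33 33 0

33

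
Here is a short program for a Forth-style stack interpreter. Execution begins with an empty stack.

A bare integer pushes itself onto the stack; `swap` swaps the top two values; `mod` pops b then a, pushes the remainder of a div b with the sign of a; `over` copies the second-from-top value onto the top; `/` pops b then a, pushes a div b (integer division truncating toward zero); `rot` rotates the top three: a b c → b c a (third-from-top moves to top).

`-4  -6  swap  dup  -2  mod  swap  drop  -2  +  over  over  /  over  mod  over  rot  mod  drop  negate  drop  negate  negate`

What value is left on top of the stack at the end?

-4     : -4
-6     : -4 -6
swap   : -6 -4
dup    : -6 -4 -4
-2     : -6 -4 -4 -2
mod    : -6 -4 0
swap   : -6 0 -4
drop   : -6 0
-2     : -6 0 -2
+      : -6 -2
over   : -6 -2 -6
over   : -6 -2 -6 -2
/      : -6 -2 3
over   : -6 -2 3 -2
mod    : -6 -2 1
over   : -6 -2 1 -2
rot    : -6 1 -2 -2
mod    : -6 1 0
drop   : -6 1
negate : -6 -1
drop   : -6
negate : 6
negate : -6

-6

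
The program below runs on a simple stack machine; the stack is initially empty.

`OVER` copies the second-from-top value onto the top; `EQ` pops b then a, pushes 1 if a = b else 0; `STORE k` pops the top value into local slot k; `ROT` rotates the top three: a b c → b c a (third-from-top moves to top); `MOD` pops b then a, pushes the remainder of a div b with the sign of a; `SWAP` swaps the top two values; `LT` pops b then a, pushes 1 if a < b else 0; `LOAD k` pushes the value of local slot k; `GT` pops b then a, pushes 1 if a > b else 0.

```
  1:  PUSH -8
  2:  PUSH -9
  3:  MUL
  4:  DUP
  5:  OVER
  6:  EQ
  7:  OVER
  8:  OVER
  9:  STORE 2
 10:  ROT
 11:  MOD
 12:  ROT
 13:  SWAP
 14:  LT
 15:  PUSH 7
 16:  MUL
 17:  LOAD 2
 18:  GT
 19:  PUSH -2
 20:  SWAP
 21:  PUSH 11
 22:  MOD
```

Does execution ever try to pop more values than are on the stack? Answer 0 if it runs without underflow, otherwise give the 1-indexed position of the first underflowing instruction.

PUSH -8 : [-8]
PUSH -9 : [-8, -9]
MUL     : [72]
DUP     : [72, 72]
OVER    : [72, 72, 72]
EQ      : [72, 1]
OVER    : [72, 1, 72]
OVER    : [72, 1, 72, 1]
STORE 2 : [72, 1, 72]
ROT     : [1, 72, 72]
MOD     : [1, 0]
ROT  — needs 3 operands, stack has 2 → underflow

12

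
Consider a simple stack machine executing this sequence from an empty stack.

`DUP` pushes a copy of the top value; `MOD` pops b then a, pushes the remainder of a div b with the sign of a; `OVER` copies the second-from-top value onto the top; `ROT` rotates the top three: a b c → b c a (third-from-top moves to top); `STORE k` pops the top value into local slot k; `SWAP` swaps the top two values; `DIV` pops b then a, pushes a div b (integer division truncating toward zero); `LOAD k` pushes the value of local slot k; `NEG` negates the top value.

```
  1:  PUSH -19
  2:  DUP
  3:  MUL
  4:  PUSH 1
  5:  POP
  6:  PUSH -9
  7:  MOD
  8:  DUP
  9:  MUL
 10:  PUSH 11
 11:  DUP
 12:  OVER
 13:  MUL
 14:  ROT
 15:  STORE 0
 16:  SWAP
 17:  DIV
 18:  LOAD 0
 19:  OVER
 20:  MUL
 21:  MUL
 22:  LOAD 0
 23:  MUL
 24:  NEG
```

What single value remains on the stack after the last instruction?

PUSH -19 : [-19]
DUP      : [-19, -19]
MUL      : [361]
PUSH 1   : [361, 1]
POP      : [361]
PUSH -9  : [361, -9]
MOD      : [1]
DUP      : [1, 1]
MUL      : [1]
PUSH 11  : [1, 11]
DUP      : [1, 11, 11]
OVER     : [1, 11, 11, 11]
MUL      : [1, 11, 121]
ROT      : [11, 121, 1]
STORE 0  : [11, 121]
SWAP     : [121, 11]
DIV      : [11]
LOAD 0   : [11, 1]
OVER     : [11, 1, 11]
MUL      : [11, 11]
MUL      : [121]
LOAD 0   : [121, 1]
MUL      : [121]
NEG      : [-121]

-121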